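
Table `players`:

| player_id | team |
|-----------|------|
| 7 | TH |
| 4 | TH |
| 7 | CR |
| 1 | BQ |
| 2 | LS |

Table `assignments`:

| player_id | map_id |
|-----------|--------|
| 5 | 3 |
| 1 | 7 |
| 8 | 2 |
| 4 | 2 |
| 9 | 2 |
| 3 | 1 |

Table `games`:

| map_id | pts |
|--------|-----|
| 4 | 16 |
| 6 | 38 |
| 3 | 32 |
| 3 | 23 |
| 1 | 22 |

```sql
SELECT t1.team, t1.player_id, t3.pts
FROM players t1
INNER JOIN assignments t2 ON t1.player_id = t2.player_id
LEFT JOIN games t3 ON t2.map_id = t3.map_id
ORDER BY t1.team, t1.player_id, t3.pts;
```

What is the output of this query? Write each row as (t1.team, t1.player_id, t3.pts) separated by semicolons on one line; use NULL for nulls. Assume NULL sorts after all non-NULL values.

Step 1 — t1 INNER JOIN t2 on player_id → 2 row(s).
Then LEFT JOIN `games t3` on map_id: each of those 2 rows is kept; rows whose t2.map_id has no match in t3 get NULL for t3's columns.

(BQ, 1, NULL); (TH, 4, NULL)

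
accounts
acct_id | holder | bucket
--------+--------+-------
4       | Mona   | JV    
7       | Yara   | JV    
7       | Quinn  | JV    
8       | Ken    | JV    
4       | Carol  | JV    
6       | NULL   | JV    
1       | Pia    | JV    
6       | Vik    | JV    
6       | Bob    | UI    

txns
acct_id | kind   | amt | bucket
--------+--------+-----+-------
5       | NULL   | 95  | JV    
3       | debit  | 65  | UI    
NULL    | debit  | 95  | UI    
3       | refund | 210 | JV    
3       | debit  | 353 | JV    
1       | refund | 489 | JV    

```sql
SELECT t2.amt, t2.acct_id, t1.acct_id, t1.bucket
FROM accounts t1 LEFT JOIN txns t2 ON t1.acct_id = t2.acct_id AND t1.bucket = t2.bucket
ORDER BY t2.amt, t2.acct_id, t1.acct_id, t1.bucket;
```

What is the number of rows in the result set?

9

LEFT JOIN keeps every row from `accounts`; unmatched rows get NULL for `txns`'s columns.
Matching on t1.acct_id = t2.acct_id AND t1.bucket = t2.bucket. A NULL in a compared column never satisfies the condition.
- acct_id=4, bucket=JV: no t2 row matches, row kept with t2 columns NULL.
- acct_id=7, bucket=JV: no t2 row matches, row kept with t2 columns NULL.
- acct_id=7, bucket=JV: no t2 row matches, row kept with t2 columns NULL.
- acct_id=8, bucket=JV: no t2 row matches, row kept with t2 columns NULL.
- acct_id=4, bucket=JV: no t2 row matches, row kept with t2 columns NULL.
- acct_id=6, bucket=JV: no t2 row matches, row kept with t2 columns NULL.
- acct_id=1, bucket=JV: 1 matching t2 row(s), so 1 row(s) emitted.
- acct_id=6, bucket=JV: no t2 row matches, row kept with t2 columns NULL.
- acct_id=6, bucket=UI: no t2 row matches, row kept with t2 columns NULL.
Total: 1 matched + 8 padded = 9 rows.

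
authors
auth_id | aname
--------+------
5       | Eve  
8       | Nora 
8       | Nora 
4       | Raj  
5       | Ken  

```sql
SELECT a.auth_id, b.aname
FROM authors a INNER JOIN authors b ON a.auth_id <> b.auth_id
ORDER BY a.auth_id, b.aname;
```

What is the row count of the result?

16

INNER JOIN keeps only pairs where the ON condition holds.
Matching on a.auth_id <> b.auth_id.
- a[0] auth_id=5 → 3 match(es) in b → 3 row(s).
- a[1] auth_id=8 → 3 match(es) in b → 3 row(s).
- a[2] auth_id=8 → 3 match(es) in b → 3 row(s).
- a[3] auth_id=4 → 4 match(es) in b → 4 row(s).
- a[4] auth_id=5 → 3 match(es) in b → 3 row(s).
Total: 16 rows.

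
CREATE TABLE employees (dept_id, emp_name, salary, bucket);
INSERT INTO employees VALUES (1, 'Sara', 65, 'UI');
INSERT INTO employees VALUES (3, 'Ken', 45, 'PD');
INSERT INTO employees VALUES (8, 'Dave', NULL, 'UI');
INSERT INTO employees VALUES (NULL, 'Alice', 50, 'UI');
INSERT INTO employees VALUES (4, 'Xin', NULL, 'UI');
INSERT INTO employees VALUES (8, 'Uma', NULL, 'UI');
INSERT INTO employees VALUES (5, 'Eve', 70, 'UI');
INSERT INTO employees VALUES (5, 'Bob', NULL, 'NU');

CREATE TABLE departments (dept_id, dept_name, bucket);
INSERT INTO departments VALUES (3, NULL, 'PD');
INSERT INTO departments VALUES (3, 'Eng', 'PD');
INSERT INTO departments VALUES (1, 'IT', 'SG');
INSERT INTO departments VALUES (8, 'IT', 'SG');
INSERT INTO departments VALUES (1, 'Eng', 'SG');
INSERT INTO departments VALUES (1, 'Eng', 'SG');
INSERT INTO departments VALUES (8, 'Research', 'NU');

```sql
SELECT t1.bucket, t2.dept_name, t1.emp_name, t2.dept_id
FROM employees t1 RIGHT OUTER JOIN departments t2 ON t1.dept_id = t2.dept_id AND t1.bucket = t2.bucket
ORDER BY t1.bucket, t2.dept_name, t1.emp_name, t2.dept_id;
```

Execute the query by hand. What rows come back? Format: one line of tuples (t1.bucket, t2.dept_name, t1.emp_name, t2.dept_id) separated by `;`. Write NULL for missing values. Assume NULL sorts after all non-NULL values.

(PD, Eng, Ken, 3); (PD, NULL, Ken, 3); (NULL, Eng, NULL, 1); (NULL, Eng, NULL, 1); (NULL, IT, NULL, 1); (NULL, IT, NULL, 8); (NULL, Research, NULL, 8)

RIGHT JOIN keeps every row from `departments`; unmatched rows get NULL for `employees`'s columns.
Matching on t1.dept_id = t2.dept_id AND t1.bucket = t2.bucket. A NULL in a compared column never satisfies the condition.
Matched pairs: 2; unmatched t2 rows kept: 5.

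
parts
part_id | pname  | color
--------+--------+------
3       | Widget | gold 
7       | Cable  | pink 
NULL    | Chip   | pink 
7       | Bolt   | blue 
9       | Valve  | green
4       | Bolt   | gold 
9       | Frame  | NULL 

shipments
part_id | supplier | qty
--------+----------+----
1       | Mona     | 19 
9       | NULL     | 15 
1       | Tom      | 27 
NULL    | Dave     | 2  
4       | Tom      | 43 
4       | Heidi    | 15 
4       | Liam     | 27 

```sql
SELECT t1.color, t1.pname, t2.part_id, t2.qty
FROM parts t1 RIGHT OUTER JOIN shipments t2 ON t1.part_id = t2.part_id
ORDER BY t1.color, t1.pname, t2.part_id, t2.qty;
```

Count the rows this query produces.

RIGHT JOIN keeps every row from `shipments`; unmatched rows get NULL for `parts`'s columns.
Matching on t1.part_id = t2.part_id. A NULL in a compared column never satisfies the condition.
- part_id=3: no matching t2 row.
- part_id=7: no matching t2 row.
- part_id=NULL: no matching t2 row.
- part_id=7: no matching t2 row.
- part_id=9: 1 matching t2 row(s), so 1 row(s) emitted.
- part_id=4: 3 matching t2 row(s), so 3 row(s) emitted.
- part_id=9: 1 matching t2 row(s), so 1 row(s) emitted.
- plus 3 unmatched t2 row(s), each kept with NULL t1 columns.
Total: 5 matched + 3 padded = 8 rows.

8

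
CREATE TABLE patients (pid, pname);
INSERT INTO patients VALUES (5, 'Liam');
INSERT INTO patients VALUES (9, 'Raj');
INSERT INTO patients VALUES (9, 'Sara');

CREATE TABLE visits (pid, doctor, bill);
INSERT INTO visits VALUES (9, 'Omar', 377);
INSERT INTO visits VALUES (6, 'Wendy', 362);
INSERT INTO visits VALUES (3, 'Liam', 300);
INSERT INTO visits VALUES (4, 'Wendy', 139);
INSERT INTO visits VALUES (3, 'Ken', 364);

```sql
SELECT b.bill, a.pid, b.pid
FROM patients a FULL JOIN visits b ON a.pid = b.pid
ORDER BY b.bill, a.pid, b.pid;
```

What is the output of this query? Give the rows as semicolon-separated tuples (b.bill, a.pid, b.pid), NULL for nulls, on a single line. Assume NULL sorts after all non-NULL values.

(139, NULL, 4); (300, NULL, 3); (362, NULL, 6); (364, NULL, 3); (377, 9, 9); (377, 9, 9); (NULL, 5, NULL)

FULL OUTER JOIN keeps every row from both sides; unmatched rows get NULL for the other side's columns.
Matching on a.pid = b.pid.
- a[0] pid=5 → no match; kept with NULLs on the b side.
- a[1] pid=9 → 1 match(es) in b → 1 row(s).
- a[2] pid=9 → 1 match(es) in b → 1 row(s).
- 4 b row(s) had no a match → kept, a columns NULL.
After projecting and ordering:
b.bill | a.pid | b.pid
139 | NULL | 4
300 | NULL | 3
362 | NULL | 6
364 | NULL | 3
377 | 9 | 9
377 | 9 | 9
NULL | 5 | NULL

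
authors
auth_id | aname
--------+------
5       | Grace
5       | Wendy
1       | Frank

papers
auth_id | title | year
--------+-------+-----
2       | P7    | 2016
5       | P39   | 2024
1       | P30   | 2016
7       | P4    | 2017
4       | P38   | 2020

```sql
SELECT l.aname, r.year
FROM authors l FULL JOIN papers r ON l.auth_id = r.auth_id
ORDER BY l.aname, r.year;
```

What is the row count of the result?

FULL OUTER JOIN keeps every row from both sides; unmatched rows get NULL for the other side's columns.
Matching on l.auth_id = r.auth_id.
- l row (auth_id=5): matches 1 r row(s) → 1 output row(s).
- l row (auth_id=5): matches 1 r row(s) → 1 output row(s).
- l row (auth_id=1): matches 1 r row(s) → 1 output row(s).
- plus 3 unmatched r row(s), each kept with NULL l columns.
Total: 3 matched + 3 padded = 6 rows.

6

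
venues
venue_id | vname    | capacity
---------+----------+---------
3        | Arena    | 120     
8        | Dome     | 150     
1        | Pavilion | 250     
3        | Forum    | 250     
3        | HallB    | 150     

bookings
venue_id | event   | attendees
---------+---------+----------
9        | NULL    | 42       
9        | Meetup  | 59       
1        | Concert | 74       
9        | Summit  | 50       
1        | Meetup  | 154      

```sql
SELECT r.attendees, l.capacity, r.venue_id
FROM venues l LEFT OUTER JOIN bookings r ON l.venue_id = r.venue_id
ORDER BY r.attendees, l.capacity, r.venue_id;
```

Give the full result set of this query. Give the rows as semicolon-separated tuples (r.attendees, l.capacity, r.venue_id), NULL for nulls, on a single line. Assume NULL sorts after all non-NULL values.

(74, 250, 1); (154, 250, 1); (NULL, 120, NULL); (NULL, 150, NULL); (NULL, 150, NULL); (NULL, 250, NULL)

LEFT JOIN keeps every row from `venues`; unmatched rows get NULL for `bookings`'s columns.
Matching on l.venue_id = r.venue_id.
Matched pairs: 2; unmatched l rows kept: 4.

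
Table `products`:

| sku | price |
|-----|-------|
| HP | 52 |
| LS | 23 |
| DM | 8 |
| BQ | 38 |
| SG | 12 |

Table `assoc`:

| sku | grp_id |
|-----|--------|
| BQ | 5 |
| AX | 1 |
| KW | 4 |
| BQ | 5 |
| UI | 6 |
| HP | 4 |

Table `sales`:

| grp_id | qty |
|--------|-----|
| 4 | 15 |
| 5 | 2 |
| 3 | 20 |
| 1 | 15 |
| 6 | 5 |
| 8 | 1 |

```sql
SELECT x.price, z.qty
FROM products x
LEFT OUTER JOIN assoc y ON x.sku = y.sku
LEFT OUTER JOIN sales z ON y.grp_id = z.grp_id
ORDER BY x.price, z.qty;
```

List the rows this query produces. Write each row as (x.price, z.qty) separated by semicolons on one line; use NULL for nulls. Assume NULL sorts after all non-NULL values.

Step 1 — x LEFT JOIN y on sku → 6 row(s).
Then LEFT JOIN `sales z` on grp_id: each of those 6 rows is kept; rows whose y.grp_id has no match in z get NULL for z's columns.

(8, NULL); (12, NULL); (23, NULL); (38, 2); (38, 2); (52, 15)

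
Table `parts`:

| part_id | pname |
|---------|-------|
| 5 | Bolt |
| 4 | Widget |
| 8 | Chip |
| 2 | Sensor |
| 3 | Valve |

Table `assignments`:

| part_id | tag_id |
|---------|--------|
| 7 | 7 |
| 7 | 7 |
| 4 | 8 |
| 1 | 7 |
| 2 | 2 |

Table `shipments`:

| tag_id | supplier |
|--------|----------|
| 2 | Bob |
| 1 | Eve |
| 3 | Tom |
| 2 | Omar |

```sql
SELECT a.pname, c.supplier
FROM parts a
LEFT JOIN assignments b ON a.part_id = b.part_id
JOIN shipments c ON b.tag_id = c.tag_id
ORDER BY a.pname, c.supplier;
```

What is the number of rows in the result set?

Evaluate left to right. First `parts a LEFT JOIN assignments b` on part_id: 5 row(s).
Then INNER JOIN `shipments c` on tag_id: keep only rows whose b.tag_id appears in c.
Result: 2 row(s).

2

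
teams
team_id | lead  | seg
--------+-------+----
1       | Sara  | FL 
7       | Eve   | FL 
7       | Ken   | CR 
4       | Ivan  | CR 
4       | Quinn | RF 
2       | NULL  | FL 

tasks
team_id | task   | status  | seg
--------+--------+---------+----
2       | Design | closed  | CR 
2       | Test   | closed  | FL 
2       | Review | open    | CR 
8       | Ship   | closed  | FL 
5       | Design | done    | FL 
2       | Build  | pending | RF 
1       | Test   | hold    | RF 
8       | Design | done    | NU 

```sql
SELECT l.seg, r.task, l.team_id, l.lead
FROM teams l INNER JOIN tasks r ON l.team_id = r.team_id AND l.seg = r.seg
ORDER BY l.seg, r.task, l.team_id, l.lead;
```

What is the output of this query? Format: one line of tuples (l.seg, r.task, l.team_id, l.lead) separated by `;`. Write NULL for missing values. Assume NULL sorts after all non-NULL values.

INNER JOIN keeps only pairs where the ON condition holds.
Matching on l.team_id = r.team_id AND l.seg = r.seg.
- l[0] team_id=1, seg=FL → no match; dropped.
- l[1] team_id=7, seg=FL → no match; dropped.
- l[2] team_id=7, seg=CR → no match; dropped.
- l[3] team_id=4, seg=CR → no match; dropped.
- l[4] team_id=4, seg=RF → no match; dropped.
- l[5] team_id=2, seg=FL → 1 match(es) in r → 1 row(s).
After projecting and ordering:
l.seg | r.task | l.team_id | l.lead
FL | Test | 2 | NULL

(FL, Test, 2, NULL)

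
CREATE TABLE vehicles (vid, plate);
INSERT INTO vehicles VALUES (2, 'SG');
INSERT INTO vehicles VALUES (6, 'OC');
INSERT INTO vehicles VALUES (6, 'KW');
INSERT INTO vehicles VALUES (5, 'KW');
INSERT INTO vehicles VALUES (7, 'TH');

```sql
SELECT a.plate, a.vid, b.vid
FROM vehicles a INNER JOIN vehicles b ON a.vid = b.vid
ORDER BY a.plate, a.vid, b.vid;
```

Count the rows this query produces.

7

INNER JOIN keeps only pairs where the ON condition holds.
Matching on a.vid = b.vid.
- a row (vid=2): matches 1 b row(s) → 1 output row(s).
- a row (vid=6): matches 2 b row(s) → 2 output row(s).
- a row (vid=6): matches 2 b row(s) → 2 output row(s).
- a row (vid=5): matches 1 b row(s) → 1 output row(s).
- a row (vid=7): matches 1 b row(s) → 1 output row(s).
Total: 7 rows.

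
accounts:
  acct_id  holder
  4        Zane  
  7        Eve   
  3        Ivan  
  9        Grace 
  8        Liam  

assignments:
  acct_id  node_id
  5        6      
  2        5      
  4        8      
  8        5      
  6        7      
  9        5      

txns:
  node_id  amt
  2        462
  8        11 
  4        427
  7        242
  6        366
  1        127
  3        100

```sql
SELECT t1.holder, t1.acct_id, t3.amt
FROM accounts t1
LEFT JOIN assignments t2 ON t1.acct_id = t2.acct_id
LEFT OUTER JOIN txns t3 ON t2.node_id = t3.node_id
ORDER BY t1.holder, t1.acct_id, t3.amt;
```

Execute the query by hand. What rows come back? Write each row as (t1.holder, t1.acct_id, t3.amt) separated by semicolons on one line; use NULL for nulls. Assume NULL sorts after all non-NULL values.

(Eve, 7, NULL); (Grace, 9, NULL); (Ivan, 3, NULL); (Liam, 8, NULL); (Zane, 4, 11)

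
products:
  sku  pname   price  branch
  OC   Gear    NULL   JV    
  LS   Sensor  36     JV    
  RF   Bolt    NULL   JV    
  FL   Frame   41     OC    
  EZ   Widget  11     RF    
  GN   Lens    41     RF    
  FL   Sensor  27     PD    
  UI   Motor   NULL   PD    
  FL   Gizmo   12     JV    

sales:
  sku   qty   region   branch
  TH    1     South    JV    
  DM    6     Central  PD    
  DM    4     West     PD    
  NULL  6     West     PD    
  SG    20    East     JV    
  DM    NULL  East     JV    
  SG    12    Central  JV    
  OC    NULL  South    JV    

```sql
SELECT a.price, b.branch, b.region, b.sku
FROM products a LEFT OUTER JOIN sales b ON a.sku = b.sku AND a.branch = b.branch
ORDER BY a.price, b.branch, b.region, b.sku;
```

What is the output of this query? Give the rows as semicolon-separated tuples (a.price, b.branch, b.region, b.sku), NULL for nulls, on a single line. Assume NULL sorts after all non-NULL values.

LEFT JOIN keeps every row from `products`; unmatched rows get NULL for `sales`'s columns.
Matching on a.sku = b.sku AND a.branch = b.branch. A NULL in a compared column never satisfies the condition.
- sku=OC, branch=JV: 1 matching b row(s), so 1 row(s) emitted.
- sku=LS, branch=JV: no b row matches, row kept with b columns NULL.
- sku=RF, branch=JV: no b row matches, row kept with b columns NULL.
- sku=FL, branch=OC: no b row matches, row kept with b columns NULL.
- sku=EZ, branch=RF: no b row matches, row kept with b columns NULL.
- sku=GN, branch=RF: no b row matches, row kept with b columns NULL.
- sku=FL, branch=PD: no b row matches, row kept with b columns NULL.
- sku=UI, branch=PD: no b row matches, row kept with b columns NULL.
- sku=FL, branch=JV: no b row matches, row kept with b columns NULL.
After projecting and ordering:
a.price | b.branch | b.region | b.sku
11 | NULL | NULL | NULL
12 | NULL | NULL | NULL
27 | NULL | NULL | NULL
36 | NULL | NULL | NULL
41 | NULL | NULL | NULL
41 | NULL | NULL | NULL
NULL | JV | South | OC
NULL | NULL | NULL | NULL
NULL | NULL | NULL | NULL

(11, NULL, NULL, NULL); (12, NULL, NULL, NULL); (27, NULL, NULL, NULL); (36, NULL, NULL, NULL); (41, NULL, NULL, NULL); (41, NULL, NULL, NULL); (NULL, JV, South, OC); (NULL, NULL, NULL, NULL); (NULL, NULL, NULL, NULL)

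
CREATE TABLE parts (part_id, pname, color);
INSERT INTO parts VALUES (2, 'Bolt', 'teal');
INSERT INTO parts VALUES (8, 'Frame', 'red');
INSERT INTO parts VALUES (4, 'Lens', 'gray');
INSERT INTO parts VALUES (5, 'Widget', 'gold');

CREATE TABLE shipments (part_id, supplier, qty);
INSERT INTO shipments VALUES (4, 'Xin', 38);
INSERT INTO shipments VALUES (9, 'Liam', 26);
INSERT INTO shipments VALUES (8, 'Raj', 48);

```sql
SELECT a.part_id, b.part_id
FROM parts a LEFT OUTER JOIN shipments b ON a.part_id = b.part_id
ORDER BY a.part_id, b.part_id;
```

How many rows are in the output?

4

LEFT JOIN keeps every row from `parts`; unmatched rows get NULL for `shipments`'s columns.
Matching on a.part_id = b.part_id.
- a row (part_id=2): no match → kept, b columns NULL.
- a row (part_id=8): matches 1 b row(s) → 1 output row(s).
- a row (part_id=4): matches 1 b row(s) → 1 output row(s).
- a row (part_id=5): no match → kept, b columns NULL.
Total: 2 matched + 2 padded = 4 rows.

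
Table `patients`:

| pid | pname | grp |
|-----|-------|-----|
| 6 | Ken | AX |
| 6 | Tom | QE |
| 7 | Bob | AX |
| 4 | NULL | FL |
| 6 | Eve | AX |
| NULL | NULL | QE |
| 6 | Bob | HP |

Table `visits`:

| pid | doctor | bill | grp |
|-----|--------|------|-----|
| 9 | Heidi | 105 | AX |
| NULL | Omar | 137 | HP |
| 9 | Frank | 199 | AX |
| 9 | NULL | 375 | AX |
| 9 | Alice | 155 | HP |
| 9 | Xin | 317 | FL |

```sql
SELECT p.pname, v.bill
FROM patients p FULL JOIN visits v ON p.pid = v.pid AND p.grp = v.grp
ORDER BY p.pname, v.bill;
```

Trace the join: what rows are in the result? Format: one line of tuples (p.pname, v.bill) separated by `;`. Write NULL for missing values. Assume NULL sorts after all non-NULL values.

FULL OUTER JOIN keeps every row from both sides; unmatched rows get NULL for the other side's columns.
Matching on p.pid = v.pid AND p.grp = v.grp. A NULL in a compared column never satisfies the condition.
- p[0] pid=6, grp=AX → no match; kept with NULLs on the v side.
- p[1] pid=6, grp=QE → no match; kept with NULLs on the v side.
- p[2] pid=7, grp=AX → no match; kept with NULLs on the v side.
- p[3] pid=4, grp=FL → no match; kept with NULLs on the v side.
- p[4] pid=6, grp=AX → no match; kept with NULLs on the v side.
- p[5] pid=NULL, grp=QE → no match; kept with NULLs on the v side.
- p[6] pid=6, grp=HP → no match; kept with NULLs on the v side.
- 6 v row(s) had no p match → kept, p columns NULL.

(Bob, NULL); (Bob, NULL); (Eve, NULL); (Ken, NULL); (Tom, NULL); (NULL, 105); (NULL, 137); (NULL, 155); (NULL, 199); (NULL, 317); (NULL, 375); (NULL, NULL); (NULL, NULL)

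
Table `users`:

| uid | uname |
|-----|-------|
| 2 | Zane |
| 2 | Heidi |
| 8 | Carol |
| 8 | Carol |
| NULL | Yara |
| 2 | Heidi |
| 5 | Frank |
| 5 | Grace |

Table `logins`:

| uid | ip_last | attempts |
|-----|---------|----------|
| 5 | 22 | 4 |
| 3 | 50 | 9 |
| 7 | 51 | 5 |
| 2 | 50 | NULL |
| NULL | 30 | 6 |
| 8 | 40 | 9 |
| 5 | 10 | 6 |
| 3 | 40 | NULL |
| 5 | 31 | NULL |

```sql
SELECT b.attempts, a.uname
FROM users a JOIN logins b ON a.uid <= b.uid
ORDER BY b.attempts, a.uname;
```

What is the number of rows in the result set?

INNER JOIN keeps only pairs where the ON condition holds.
Matching on a.uid <= b.uid. A NULL in a compared column never satisfies the condition.
Matched pairs: 36.
Total: 36 rows.

36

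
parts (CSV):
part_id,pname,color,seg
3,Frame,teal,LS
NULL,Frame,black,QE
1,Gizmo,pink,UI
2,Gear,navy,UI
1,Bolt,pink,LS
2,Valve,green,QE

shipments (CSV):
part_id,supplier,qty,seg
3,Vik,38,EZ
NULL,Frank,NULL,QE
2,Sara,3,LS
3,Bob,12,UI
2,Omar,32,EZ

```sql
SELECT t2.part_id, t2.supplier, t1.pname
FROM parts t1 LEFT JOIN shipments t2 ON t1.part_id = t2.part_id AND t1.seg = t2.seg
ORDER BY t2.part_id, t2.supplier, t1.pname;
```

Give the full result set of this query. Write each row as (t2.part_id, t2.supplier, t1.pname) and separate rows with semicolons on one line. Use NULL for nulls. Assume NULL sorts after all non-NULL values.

(NULL, NULL, Bolt); (NULL, NULL, Frame); (NULL, NULL, Frame); (NULL, NULL, Gear); (NULL, NULL, Gizmo); (NULL, NULL, Valve)

LEFT JOIN keeps every row from `parts`; unmatched rows get NULL for `shipments`'s columns.
Matching on t1.part_id = t2.part_id AND t1.seg = t2.seg. A NULL in a compared column never satisfies the condition.
- t1 (part_id=3, seg=LS) has no partner → padded with NULL.
- t1 (part_id=NULL, seg=QE) has no partner → padded with NULL.
- t1 (part_id=1, seg=UI) has no partner → padded with NULL.
- t1 (part_id=2, seg=UI) has no partner → padded with NULL.
- t1 (part_id=1, seg=LS) has no partner → padded with NULL.
- t1 (part_id=2, seg=QE) has no partner → padded with NULL.
After projecting and ordering:
t2.part_id | t2.supplier | t1.pname
NULL | NULL | Bolt
NULL | NULL | Frame
NULL | NULL | Frame
NULL | NULL | Gear
NULL | NULL | Gizmo
NULL | NULL | Valve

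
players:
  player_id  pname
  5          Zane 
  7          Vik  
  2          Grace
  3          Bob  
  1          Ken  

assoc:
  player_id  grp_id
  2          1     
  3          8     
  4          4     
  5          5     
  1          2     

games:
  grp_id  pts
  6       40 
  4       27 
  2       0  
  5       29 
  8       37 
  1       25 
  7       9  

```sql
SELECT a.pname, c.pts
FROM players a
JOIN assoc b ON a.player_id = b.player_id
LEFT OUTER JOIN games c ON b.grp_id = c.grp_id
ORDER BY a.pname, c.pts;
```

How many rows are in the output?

Step 1 — a INNER JOIN b on player_id → 4 row(s).
Then LEFT JOIN `games c` on grp_id: each of those 4 rows is kept; rows whose b.grp_id has no match in c get NULL for c's columns.
Result: 4 row(s).

4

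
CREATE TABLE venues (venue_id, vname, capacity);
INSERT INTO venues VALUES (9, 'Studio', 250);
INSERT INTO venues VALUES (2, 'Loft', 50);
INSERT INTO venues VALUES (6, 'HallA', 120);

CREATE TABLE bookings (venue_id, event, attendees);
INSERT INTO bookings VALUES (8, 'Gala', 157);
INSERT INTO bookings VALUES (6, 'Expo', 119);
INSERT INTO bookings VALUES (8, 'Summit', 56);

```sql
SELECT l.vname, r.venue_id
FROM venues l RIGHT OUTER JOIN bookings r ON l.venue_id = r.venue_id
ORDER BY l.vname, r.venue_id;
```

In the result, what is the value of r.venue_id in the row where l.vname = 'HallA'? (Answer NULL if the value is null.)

6

RIGHT JOIN keeps every row from `bookings`; unmatched rows get NULL for `venues`'s columns.
Matching on l.venue_id = r.venue_id.
- l row (venue_id=9): no match.
- l row (venue_id=2): no match.
- l row (venue_id=6): matches 1 r row(s) → 1 output row(s).
- plus 2 unmatched r row(s), each kept with NULL l columns.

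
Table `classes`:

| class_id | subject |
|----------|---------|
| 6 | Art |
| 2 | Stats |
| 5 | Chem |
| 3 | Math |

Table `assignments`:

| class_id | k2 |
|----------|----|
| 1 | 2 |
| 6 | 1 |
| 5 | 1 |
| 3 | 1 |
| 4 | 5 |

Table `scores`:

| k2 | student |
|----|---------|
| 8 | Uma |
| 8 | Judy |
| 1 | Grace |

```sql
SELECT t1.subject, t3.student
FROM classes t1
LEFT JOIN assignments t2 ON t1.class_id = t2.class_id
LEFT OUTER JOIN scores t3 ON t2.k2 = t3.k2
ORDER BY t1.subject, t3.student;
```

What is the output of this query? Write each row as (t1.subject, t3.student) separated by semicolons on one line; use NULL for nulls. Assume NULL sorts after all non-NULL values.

Step 1 — t1 LEFT JOIN t2 on class_id → 4 row(s).
Then LEFT JOIN `scores t3` on k2: each of those 4 rows is kept; rows whose t2.k2 has no match in t3 get NULL for t3's columns.

(Art, Grace); (Chem, Grace); (Math, Grace); (Stats, NULL)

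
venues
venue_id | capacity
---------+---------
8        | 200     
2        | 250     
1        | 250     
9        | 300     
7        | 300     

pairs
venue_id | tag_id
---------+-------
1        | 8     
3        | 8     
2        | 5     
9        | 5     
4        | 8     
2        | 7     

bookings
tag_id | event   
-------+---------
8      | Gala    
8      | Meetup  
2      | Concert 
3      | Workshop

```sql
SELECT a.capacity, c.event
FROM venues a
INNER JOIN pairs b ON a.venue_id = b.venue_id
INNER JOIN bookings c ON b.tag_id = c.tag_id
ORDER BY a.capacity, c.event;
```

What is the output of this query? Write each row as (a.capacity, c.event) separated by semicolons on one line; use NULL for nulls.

Joins associate left-to-right: venues INNER JOIN pairs on venue_id gives 4 intermediate row(s).
Then INNER JOIN `bookings c` on tag_id: keep only rows whose b.tag_id appears in c.

(250, Gala); (250, Meetup)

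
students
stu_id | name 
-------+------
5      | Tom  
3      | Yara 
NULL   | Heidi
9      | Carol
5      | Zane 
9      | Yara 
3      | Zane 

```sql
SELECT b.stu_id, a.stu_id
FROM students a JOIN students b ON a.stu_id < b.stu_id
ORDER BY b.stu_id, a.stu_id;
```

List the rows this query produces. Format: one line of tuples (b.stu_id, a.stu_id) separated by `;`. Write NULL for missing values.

INNER JOIN keeps only pairs where the ON condition holds.
Matching on a.stu_id < b.stu_id. A NULL in a compared column never satisfies the condition.
- a[0] stu_id=5 → 2 match(es) in b → 2 row(s).
- a[1] stu_id=3 → 4 match(es) in b → 4 row(s).
- a[2] stu_id=NULL → no match; dropped.
- a[3] stu_id=9 → no match; dropped.
- a[4] stu_id=5 → 2 match(es) in b → 2 row(s).
- a[5] stu_id=9 → no match; dropped.
- a[6] stu_id=3 → 4 match(es) in b → 4 row(s).

(5, 3); (5, 3); (5, 3); (5, 3); (9, 3); (9, 3); (9, 3); (9, 3); (9, 5); (9, 5); (9, 5); (9, 5)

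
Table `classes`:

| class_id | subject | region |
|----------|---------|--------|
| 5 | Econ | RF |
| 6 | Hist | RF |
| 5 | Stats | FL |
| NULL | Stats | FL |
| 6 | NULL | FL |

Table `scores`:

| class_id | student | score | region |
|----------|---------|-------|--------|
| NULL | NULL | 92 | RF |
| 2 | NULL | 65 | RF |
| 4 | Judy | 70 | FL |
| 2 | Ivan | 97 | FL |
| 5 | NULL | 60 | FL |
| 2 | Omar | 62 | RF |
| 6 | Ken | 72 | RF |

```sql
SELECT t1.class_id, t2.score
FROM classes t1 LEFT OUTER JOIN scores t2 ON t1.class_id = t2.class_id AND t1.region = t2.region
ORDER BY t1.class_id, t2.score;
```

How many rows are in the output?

LEFT JOIN keeps every row from `classes`; unmatched rows get NULL for `scores`'s columns.
Matching on t1.class_id = t2.class_id AND t1.region = t2.region. A NULL in a compared column never satisfies the condition.
Matched pairs: 2; unmatched t1 rows kept: 3.
Total: 2 matched + 3 padded = 5 rows.

5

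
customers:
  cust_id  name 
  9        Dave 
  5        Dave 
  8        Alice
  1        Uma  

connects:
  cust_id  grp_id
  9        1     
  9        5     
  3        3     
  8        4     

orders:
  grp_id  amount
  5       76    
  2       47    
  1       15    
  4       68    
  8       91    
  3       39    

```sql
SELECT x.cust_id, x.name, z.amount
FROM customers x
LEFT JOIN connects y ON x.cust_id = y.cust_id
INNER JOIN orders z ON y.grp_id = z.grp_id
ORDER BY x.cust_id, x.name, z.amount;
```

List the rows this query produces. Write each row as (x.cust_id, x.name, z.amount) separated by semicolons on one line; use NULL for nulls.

(8, Alice, 68); (9, Dave, 15); (9, Dave, 76)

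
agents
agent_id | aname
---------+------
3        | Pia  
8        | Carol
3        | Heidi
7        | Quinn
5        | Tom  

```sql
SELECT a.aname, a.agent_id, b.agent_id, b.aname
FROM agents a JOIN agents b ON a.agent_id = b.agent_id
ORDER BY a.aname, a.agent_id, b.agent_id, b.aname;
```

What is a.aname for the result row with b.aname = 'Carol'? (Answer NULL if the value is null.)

INNER JOIN keeps only pairs where the ON condition holds.
Matching on a.agent_id = b.agent_id.
- agent_id=3: 2 matching b row(s), so 2 row(s) emitted.
- agent_id=8: 1 matching b row(s), so 1 row(s) emitted.
- agent_id=3: 2 matching b row(s), so 2 row(s) emitted.
- agent_id=7: 1 matching b row(s), so 1 row(s) emitted.
- agent_id=5: 1 matching b row(s), so 1 row(s) emitted.

Carol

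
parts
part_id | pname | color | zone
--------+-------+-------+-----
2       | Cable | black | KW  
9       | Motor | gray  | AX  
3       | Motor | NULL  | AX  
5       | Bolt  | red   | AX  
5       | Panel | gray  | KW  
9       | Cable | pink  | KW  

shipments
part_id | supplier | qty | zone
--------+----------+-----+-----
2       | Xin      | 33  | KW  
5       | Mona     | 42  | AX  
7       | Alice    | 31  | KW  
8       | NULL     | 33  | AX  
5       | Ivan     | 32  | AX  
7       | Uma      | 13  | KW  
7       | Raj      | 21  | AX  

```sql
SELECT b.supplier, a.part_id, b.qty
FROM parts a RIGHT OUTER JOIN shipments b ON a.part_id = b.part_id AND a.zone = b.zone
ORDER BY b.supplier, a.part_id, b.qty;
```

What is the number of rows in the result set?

7

RIGHT JOIN keeps every row from `shipments`; unmatched rows get NULL for `parts`'s columns.
Matching on a.part_id = b.part_id AND a.zone = b.zone.
- a[0] part_id=2, zone=KW → 1 match(es) in b → 1 row(s).
- a[1] part_id=9, zone=AX → no match.
- a[2] part_id=3, zone=AX → no match.
- a[3] part_id=5, zone=AX → 2 match(es) in b → 2 row(s).
- a[4] part_id=5, zone=KW → no match.
- a[5] part_id=9, zone=KW → no match.
- plus 4 unmatched b row(s), each kept with NULL a columns.
Total: 3 matched + 4 padded = 7 rows.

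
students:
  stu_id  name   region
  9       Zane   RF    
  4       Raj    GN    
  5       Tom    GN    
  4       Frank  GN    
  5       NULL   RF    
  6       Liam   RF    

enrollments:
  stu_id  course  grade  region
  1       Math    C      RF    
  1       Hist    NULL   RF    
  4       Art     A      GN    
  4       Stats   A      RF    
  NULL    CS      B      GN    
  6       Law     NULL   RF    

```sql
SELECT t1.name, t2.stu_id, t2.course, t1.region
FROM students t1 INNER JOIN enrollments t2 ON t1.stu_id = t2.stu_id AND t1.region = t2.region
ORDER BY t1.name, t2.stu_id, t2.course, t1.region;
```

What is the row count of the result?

3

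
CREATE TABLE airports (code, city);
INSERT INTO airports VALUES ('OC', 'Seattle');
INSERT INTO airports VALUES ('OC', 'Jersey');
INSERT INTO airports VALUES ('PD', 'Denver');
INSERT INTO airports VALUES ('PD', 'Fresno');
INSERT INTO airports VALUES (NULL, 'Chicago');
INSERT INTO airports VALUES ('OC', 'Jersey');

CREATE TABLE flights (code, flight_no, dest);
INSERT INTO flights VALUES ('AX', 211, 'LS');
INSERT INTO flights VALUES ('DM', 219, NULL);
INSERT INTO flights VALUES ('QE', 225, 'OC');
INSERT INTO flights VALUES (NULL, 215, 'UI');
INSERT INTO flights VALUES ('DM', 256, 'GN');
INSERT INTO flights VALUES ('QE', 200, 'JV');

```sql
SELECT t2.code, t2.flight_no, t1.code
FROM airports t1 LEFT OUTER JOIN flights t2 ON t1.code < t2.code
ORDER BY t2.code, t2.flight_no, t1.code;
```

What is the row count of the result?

LEFT JOIN keeps every row from `airports`; unmatched rows get NULL for `flights`'s columns.
Matching on t1.code < t2.code. A NULL in a compared column never satisfies the condition.
Matched pairs: 10; unmatched t1 rows kept: 1.
Total: 10 matched + 1 padded = 11 rows.

11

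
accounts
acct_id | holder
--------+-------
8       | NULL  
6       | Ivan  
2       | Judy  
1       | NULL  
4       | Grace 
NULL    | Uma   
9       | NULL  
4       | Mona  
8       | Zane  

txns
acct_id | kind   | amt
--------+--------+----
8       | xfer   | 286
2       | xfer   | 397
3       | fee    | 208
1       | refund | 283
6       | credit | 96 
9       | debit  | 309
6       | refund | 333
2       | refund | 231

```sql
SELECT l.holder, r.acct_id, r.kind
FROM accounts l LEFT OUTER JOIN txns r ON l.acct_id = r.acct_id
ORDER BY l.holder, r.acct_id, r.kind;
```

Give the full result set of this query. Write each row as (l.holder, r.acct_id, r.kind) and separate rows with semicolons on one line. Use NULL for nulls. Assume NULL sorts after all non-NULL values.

(Grace, NULL, NULL); (Ivan, 6, credit); (Ivan, 6, refund); (Judy, 2, refund); (Judy, 2, xfer); (Mona, NULL, NULL); (Uma, NULL, NULL); (Zane, 8, xfer); (NULL, 1, refund); (NULL, 8, xfer); (NULL, 9, debit)

LEFT JOIN keeps every row from `accounts`; unmatched rows get NULL for `txns`'s columns.
Matching on l.acct_id = r.acct_id. A NULL in a compared column never satisfies the condition.
Matched pairs: 8; unmatched l rows kept: 3.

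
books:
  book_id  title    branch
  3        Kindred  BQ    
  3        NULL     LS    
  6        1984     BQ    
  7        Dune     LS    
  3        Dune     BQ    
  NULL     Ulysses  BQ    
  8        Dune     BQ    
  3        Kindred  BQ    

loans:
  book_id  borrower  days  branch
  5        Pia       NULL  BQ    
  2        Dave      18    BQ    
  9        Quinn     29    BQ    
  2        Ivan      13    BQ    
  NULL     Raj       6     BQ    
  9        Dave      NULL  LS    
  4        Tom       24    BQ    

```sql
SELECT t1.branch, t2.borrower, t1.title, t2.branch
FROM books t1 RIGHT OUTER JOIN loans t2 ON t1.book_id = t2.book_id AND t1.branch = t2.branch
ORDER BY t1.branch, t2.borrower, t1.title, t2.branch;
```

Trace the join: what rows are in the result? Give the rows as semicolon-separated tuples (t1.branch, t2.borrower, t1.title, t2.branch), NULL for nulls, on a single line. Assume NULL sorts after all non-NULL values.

(NULL, Dave, NULL, BQ); (NULL, Dave, NULL, LS); (NULL, Ivan, NULL, BQ); (NULL, Pia, NULL, BQ); (NULL, Quinn, NULL, BQ); (NULL, Raj, NULL, BQ); (NULL, Tom, NULL, BQ)

RIGHT JOIN keeps every row from `loans`; unmatched rows get NULL for `books`'s columns.
Matching on t1.book_id = t2.book_id AND t1.branch = t2.branch. A NULL in a compared column never satisfies the condition.
Matched pairs: 0; unmatched t2 rows kept: 7.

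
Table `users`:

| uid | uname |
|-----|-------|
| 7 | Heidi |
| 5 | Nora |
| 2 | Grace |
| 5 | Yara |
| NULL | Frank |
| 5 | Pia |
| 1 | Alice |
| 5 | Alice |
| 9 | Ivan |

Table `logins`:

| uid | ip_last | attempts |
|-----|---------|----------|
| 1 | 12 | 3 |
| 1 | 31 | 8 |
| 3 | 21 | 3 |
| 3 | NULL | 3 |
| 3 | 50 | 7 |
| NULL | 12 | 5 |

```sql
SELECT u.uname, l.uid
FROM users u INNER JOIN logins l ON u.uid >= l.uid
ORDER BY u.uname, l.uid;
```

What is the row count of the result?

34

INNER JOIN keeps only pairs where the ON condition holds.
Matching on u.uid >= l.uid. A NULL in a compared column never satisfies the condition.
- u row (uid=7): matches 5 l row(s) → 5 output row(s).
- u row (uid=5): matches 5 l row(s) → 5 output row(s).
- u row (uid=2): matches 2 l row(s) → 2 output row(s).
- u row (uid=5): matches 5 l row(s) → 5 output row(s).
- u row (uid=NULL): no match → dropped.
- u row (uid=5): matches 5 l row(s) → 5 output row(s).
- u row (uid=1): matches 2 l row(s) → 2 output row(s).
- u row (uid=5): matches 5 l row(s) → 5 output row(s).
- u row (uid=9): matches 5 l row(s) → 5 output row(s).
Total: 34 rows.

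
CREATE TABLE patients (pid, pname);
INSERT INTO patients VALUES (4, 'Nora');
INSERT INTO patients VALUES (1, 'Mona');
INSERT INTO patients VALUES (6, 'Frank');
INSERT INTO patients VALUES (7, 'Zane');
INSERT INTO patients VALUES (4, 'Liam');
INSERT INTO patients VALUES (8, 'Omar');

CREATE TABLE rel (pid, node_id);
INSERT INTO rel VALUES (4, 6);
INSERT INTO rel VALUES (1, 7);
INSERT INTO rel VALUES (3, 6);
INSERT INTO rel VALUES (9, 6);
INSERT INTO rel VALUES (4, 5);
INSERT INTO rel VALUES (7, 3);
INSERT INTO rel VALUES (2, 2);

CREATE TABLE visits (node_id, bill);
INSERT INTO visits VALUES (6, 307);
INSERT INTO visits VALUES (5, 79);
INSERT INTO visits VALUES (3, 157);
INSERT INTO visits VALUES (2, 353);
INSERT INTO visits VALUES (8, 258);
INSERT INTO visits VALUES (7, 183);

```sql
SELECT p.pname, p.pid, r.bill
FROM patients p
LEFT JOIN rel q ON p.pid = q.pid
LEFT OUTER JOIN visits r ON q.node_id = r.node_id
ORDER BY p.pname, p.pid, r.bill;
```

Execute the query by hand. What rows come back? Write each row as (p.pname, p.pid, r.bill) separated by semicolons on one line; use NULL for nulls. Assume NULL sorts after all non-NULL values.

Joins associate left-to-right: patients LEFT JOIN rel on pid gives 8 intermediate row(s).
Then LEFT JOIN `visits r` on node_id: each of those 8 rows is kept; rows whose q.node_id has no match in r get NULL for r's columns.

(Frank, 6, NULL); (Liam, 4, 79); (Liam, 4, 307); (Mona, 1, 183); (Nora, 4, 79); (Nora, 4, 307); (Omar, 8, NULL); (Zane, 7, 157)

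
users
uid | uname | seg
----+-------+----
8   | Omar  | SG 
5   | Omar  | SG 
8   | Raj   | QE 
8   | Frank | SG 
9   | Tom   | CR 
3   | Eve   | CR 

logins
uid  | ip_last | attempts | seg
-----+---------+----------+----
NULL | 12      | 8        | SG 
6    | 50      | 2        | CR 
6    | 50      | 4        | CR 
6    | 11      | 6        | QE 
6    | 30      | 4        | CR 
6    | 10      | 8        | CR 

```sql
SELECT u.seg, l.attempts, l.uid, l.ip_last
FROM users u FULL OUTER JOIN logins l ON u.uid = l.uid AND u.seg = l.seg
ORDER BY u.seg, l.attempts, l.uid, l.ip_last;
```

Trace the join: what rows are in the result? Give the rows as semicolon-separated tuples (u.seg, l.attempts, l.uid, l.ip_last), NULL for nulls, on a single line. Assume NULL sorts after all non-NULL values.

FULL OUTER JOIN keeps every row from both sides; unmatched rows get NULL for the other side's columns.
Matching on u.uid = l.uid AND u.seg = l.seg. A NULL in a compared column never satisfies the condition.
- u (uid=8, seg=SG) has no partner → padded with NULL.
- u (uid=5, seg=SG) has no partner → padded with NULL.
- u (uid=8, seg=QE) has no partner → padded with NULL.
- u (uid=8, seg=SG) has no partner → padded with NULL.
- u (uid=9, seg=CR) has no partner → padded with NULL.
- u (uid=3, seg=CR) has no partner → padded with NULL.
- plus 6 unmatched l row(s), each kept with NULL u columns.

(CR, NULL, NULL, NULL); (CR, NULL, NULL, NULL); (QE, NULL, NULL, NULL); (SG, NULL, NULL, NULL); (SG, NULL, NULL, NULL); (SG, NULL, NULL, NULL); (NULL, 2, 6, 50); (NULL, 4, 6, 30); (NULL, 4, 6, 50); (NULL, 6, 6, 11); (NULL, 8, 6, 10); (NULL, 8, NULL, 12)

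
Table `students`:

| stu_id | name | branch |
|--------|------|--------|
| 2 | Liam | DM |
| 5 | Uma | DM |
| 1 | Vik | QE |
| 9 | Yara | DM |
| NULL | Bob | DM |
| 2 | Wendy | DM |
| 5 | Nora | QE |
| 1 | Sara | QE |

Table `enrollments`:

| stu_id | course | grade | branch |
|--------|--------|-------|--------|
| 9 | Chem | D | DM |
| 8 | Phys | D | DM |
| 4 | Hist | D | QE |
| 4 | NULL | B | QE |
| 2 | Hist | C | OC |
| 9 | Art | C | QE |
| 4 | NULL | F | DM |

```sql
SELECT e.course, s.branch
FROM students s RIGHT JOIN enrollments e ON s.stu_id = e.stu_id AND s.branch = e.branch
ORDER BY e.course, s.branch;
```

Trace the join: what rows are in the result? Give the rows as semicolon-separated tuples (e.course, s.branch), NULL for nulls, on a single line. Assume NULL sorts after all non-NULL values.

(Art, NULL); (Chem, DM); (Hist, NULL); (Hist, NULL); (Phys, NULL); (NULL, NULL); (NULL, NULL)

RIGHT JOIN keeps every row from `enrollments`; unmatched rows get NULL for `students`'s columns.
Matching on s.stu_id = e.stu_id AND s.branch = e.branch. A NULL in a compared column never satisfies the condition.
Matched pairs: 1; unmatched e rows kept: 6.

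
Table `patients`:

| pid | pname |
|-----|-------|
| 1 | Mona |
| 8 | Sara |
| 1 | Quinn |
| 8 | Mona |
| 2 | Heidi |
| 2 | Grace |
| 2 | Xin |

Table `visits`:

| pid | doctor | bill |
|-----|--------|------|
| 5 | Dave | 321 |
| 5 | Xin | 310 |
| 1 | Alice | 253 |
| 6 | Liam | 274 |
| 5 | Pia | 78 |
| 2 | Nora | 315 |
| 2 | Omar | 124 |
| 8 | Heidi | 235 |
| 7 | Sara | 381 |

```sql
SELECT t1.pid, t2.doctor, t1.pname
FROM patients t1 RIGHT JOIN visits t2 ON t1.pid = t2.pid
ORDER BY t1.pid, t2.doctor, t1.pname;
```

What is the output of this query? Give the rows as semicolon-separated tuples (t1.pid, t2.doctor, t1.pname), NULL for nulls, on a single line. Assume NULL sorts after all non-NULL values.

(1, Alice, Mona); (1, Alice, Quinn); (2, Nora, Grace); (2, Nora, Heidi); (2, Nora, Xin); (2, Omar, Grace); (2, Omar, Heidi); (2, Omar, Xin); (8, Heidi, Mona); (8, Heidi, Sara); (NULL, Dave, NULL); (NULL, Liam, NULL); (NULL, Pia, NULL); (NULL, Sara, NULL); (NULL, Xin, NULL)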